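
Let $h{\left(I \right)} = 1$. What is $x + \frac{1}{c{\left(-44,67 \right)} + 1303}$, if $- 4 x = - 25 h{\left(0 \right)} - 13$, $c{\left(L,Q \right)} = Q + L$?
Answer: $\frac{6299}{663} \approx 9.5007$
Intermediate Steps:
$c{\left(L,Q \right)} = L + Q$
$x = \frac{19}{2}$ ($x = - \frac{\left(-25\right) 1 - 13}{4} = - \frac{-25 - 13}{4} = \left(- \frac{1}{4}\right) \left(-38\right) = \frac{19}{2} \approx 9.5$)
$x + \frac{1}{c{\left(-44,67 \right)} + 1303} = \frac{19}{2} + \frac{1}{\left(-44 + 67\right) + 1303} = \frac{19}{2} + \frac{1}{23 + 1303} = \frac{19}{2} + \frac{1}{1326} = \frac{6299}{663}$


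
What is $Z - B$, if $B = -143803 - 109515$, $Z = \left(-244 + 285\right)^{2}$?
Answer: $254999$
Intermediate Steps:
$Z = 1681$ ($Z = 41^{2} = 1681$)
$B = -253318$ ($B = -143803 - 109515 = -253318$)
$Z - B = 1681 - -253318 = 1681 + 253318 = 254999$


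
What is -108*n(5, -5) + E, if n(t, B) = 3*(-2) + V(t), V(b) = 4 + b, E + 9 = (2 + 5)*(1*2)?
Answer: -319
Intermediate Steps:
E = 5 (E = -9 + (2 + 5)*(1*2) = -9 + 7*2 = -9 + 14 = 5)
n(t, B) = -2 + t (n(t, B) = 3*(-2) + (4 + t) = -6 + (4 + t) = -2 + t)
-108*n(5, -5) + E = -108*(-2 + 5) + 5 = -108*3 + 5 = -324 + 5 = -319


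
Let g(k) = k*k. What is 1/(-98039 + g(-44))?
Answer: -1/96103 ≈ -1.0406e-5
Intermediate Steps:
g(k) = k²
1/(-98039 + g(-44)) = 1/(-98039 + (-44)²) = 1/(-98039 + 1936) = 1/(-96103) = -1/96103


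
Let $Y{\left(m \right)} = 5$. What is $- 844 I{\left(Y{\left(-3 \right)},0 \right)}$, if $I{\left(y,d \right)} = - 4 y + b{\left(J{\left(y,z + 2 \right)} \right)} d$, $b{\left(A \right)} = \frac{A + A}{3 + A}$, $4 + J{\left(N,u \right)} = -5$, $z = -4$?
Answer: $16880$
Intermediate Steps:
$J{\left(N,u \right)} = -9$ ($J{\left(N,u \right)} = -4 - 5 = -9$)
$b{\left(A \right)} = \frac{2 A}{3 + A}$
$I{\left(y,d \right)} = - 4 y + 3 d$ ($I{\left(y,d \right)} = - 4 y + 2 \left(-9\right) \frac{1}{3 - 9} d = - 4 y + 2 \left(-9\right) \frac{1}{-6} d = - 4 y + 2 \left(-9\right) \left(- \frac{1}{6}\right) d = - 4 y + 3 d$)
$- 844 I{\left(Y{\left(-3 \right)},0 \right)} = - 844 \left(\left(-4\right) 5 + 3 \cdot 0\right) = - 844 \left(-20 + 0\right) = \left(-844\right) \left(-20\right) = 16880$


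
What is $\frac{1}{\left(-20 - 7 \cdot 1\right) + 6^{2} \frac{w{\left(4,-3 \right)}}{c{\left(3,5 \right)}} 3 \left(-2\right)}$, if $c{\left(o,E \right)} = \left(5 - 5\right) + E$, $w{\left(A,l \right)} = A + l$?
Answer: $- \frac{5}{351} \approx -0.014245$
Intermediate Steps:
$c{\left(o,E \right)} = E$ ($c{\left(o,E \right)} = 0 + E = E$)
$\frac{1}{\left(-20 - 7 \cdot 1\right) + 6^{2} \frac{w{\left(4,-3 \right)}}{c{\left(3,5 \right)}} 3 \left(-2\right)} = \frac{1}{\left(-20 - 7 \cdot 1\right) + 6^{2} \frac{4 - 3}{5} \cdot 3 \left(-2\right)} = \frac{1}{\left(-20 - 7\right) + 36 \cdot 1 \cdot \frac{1}{5} \cdot 3 \left(-2\right)} = \frac{1}{\left(-20 - 7\right) + 36 \cdot \frac{1}{5} \cdot 3 \left(-2\right)} = \frac{1}{-27 + 36 \cdot \frac{3}{5} \left(-2\right)} = \frac{1}{-27 + 36 \left(- \frac{6}{5}\right)} = \frac{1}{-27 - \frac{216}{5}} = \frac{1}{- \frac{351}{5}} = - \frac{5}{351}$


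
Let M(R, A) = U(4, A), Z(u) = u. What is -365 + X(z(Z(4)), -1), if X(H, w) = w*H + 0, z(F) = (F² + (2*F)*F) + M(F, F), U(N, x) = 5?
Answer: -418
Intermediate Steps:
M(R, A) = 5
z(F) = 5 + 3*F² (z(F) = (F² + (2*F)*F) + 5 = (F² + 2*F²) + 5 = 3*F² + 5 = 5 + 3*F²)
X(H, w) = H*w (X(H, w) = H*w + 0 = H*w)
-365 + X(z(Z(4)), -1) = -365 + (5 + 3*4²)*(-1) = -365 + (5 + 3*16)*(-1) = -365 + (5 + 48)*(-1) = -365 + 53*(-1) = -365 - 53 = -418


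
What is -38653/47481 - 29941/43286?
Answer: -3094762379/2055262566 ≈ -1.5058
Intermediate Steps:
-38653/47481 - 29941/43286 = -3094762379/2055262566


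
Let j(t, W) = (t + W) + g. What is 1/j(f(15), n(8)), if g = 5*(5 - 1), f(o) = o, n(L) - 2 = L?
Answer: 1/45 ≈ 0.022222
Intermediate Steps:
n(L) = 2 + L
g = 20 (g = 5*4 = 20)
j(t, W) = 20 + W + t (j(t, W) = (t + W) + 20 = (W + t) + 20 = 20 + W + t)
1/j(f(15), n(8)) = 1/(20 + (2 + 8) + 15) = 1/(20 + 10 + 15) = 1/45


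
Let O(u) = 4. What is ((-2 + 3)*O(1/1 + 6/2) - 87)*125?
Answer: -10375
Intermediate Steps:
((-2 + 3)*O(1/1 + 6/2) - 87)*125 = ((-2 + 3)*4 - 87)*125 = (1*4 - 87)*125 = (4 - 87)*125 = -83*125 = -10375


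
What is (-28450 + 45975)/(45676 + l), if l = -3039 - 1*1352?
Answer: 3505/8257 ≈ 0.42449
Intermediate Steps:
l = -4391 (l = -3039 - 1352 = -4391)
(-28450 + 45975)/(45676 + l) = (-28450 + 45975)/(45676 - 4391) = 17525/41285 = 17525*(1/41285) = 3505/8257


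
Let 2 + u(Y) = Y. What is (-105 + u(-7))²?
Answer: 12996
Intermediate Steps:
u(Y) = -2 + Y
(-105 + u(-7))² = (-105 + (-2 - 7))² = (-105 - 9)² = (-114)² = 12996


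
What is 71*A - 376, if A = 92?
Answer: 6156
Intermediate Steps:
71*A - 376 = 71*92 - 376 = 6532 - 376 = 6156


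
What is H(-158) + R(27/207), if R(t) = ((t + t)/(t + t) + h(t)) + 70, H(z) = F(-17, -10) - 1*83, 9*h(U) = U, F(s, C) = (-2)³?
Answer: -1379/69 ≈ -19.986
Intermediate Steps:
F(s, C) = -8
h(U) = U/9
H(z) = -91 (H(z) = -8 - 1*83 = -8 - 83 = -91)
R(t) = 71 + t/9 (R(t) = ((t + t)/(t + t) + t/9) + 70 = ((2*t)/((2*t)) + t/9) + 70 = ((2*t)*(1/(2*t)) + t/9) + 70 = (1 + t/9) + 70 = 71 + t/9)
H(-158) + R(27/207) = -91 + (71 + (27/207)/9) = -91 + (71 + (27*(1/207))/9) = -91 + (71 + (⅑)*(3/23)) = -91 + (71 + 1/69) = -91 + 4900/69 = -1379/69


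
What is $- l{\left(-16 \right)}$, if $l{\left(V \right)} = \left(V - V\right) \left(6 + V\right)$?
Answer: $0$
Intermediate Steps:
$l{\left(V \right)} = 0$ ($l{\left(V \right)} = 0 \left(6 + V\right) = 0$)
$- l{\left(-16 \right)} = \left(-1\right) 0 = 0$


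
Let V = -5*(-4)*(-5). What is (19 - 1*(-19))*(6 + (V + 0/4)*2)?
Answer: -7372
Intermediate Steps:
V = -100 (V = 20*(-5) = -100)
(19 - 1*(-19))*(6 + (V + 0/4)*2) = (19 - 1*(-19))*(6 + (-100 + 0/4)*2) = (19 + 19)*(6 + (-100 + 0*(¼))*2) = 38*(6 + (-100 + 0)*2) = 38*(6 - 100*2) = 38*(6 - 200) = 38*(-194) = -7372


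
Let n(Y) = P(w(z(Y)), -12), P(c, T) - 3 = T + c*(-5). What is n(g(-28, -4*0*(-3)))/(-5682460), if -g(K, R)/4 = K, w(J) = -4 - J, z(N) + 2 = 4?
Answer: -3/811780 ≈ -3.6956e-6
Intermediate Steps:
z(N) = 2 (z(N) = -2 + 4 = 2)
g(K, R) = -4*K
P(c, T) = 3 + T - 5*c (P(c, T) = 3 + (T + c*(-5)) = 3 + (T - 5*c) = 3 + T - 5*c)
n(Y) = 21 (n(Y) = 3 - 12 - 5*(-4 - 1*2) = 3 - 12 - 5*(-4 - 2) = 3 - 12 - 5*(-6) = 3 - 12 + 30 = 21)
n(g(-28, -4*0*(-3)))/(-5682460) = 21/(-5682460) = 21*(-1/5682460) = -3/811780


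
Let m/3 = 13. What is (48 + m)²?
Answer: 7569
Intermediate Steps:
m = 39 (m = 3*13 = 39)
(48 + m)² = (48 + 39)² = 87² = 7569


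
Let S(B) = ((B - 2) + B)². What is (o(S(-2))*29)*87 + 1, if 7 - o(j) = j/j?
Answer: 15139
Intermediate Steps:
S(B) = (-2 + 2*B)² (S(B) = ((-2 + B) + B)² = (-2 + 2*B)²)
o(j) = 6 (o(j) = 7 - j/j = 7 - 1*1 = 7 - 1 = 6)
(o(S(-2))*29)*87 + 1 = (6*29)*87 + 1 = 174*87 + 1 = 15138 + 1 = 15139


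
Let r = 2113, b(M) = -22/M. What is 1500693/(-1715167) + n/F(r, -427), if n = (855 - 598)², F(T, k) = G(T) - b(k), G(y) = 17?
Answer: 48361862317900/12412663579 ≈ 3896.2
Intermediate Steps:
F(T, k) = 17 + 22/k (F(T, k) = 17 - (-22)/k = 17 + 22/k)
n = 66049 (n = 257² = 66049)
1500693/(-1715167) + n/F(r, -427) = 1500693/(-1715167) + 66049/(17 + 22/(-427)) = 1500693*(-1/1715167) + 66049/(17 + 22*(-1/427)) = -1500693/1715167 + 66049/(17 - 22/427) = -1500693/1715167 + 66049/(7237/427) = -1500693/1715167 + 66049*(427/7237) = -1500693/1715167 + 28202923/7237 = 48361862317900/12412663579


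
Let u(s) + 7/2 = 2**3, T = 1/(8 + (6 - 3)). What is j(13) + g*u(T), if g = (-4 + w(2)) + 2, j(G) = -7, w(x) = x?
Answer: -7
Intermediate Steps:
T = 1/11 (T = 1/(8 + 3) = 1/11 ≈ 0.090909)
u(s) = 9/2 (u(s) = -7/2 + 2**3 = -7/2 + 8 = 9/2)
g = 0 (g = (-4 + 2) + 2 = -2 + 2 = 0)
j(13) + g*u(T) = -7 + 0*(9/2) = -7 + 0 = -7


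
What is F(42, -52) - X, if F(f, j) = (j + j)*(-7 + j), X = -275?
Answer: 6411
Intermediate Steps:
F(f, j) = 2*j*(-7 + j) (F(f, j) = (2*j)*(-7 + j) = 2*j*(-7 + j))
F(42, -52) - X = 2*(-52)*(-7 - 52) - 1*(-275) = 2*(-52)*(-59) + 275 = 6136 + 275 = 6411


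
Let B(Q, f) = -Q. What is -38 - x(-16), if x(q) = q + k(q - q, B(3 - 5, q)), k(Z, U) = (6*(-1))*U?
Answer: -10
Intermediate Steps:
k(Z, U) = -6*U
x(q) = -12 + q (x(q) = q - (-6)*(3 - 5) = q - (-6)*(-2) = q - 6*2 = q - 12 = -12 + q)
-38 - x(-16) = -38 - (-12 - 16) = -38 - 1*(-28) = -38 + 28 = -10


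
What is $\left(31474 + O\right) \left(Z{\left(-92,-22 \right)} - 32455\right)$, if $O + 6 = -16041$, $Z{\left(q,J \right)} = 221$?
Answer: $-497273918$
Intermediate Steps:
$O = -16047$ ($O = -6 - 16041 = -16047$)
$\left(31474 + O\right) \left(Z{\left(-92,-22 \right)} - 32455\right) = \left(31474 - 16047\right) \left(221 - 32455\right) = 15427 \left(-32234\right) = -497273918$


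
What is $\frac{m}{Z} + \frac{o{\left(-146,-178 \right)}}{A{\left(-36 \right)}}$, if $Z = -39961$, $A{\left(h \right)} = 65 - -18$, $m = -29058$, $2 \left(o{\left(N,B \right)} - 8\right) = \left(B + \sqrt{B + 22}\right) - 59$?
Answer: $- \frac{4007753}{6633526} + \frac{i \sqrt{39}}{83} \approx -0.60417 + 0.075241 i$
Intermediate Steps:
$o{\left(N,B \right)} = - \frac{43}{2} + \frac{B}{2} + \frac{\sqrt{22 + B}}{2}$ ($o{\left(N,B \right)} = 8 + \frac{\left(B + \sqrt{B + 22}\right) - 59}{2} = 8 + \frac{\left(B + \sqrt{22 + B}\right) - 59}{2} = 8 + \frac{-59 + B + \sqrt{22 + B}}{2} = 8 + \left(- \frac{59}{2} + \frac{B}{2} + \frac{\sqrt{22 + B}}{2}\right) = - \frac{43}{2} + \frac{B}{2} + \frac{\sqrt{22 + B}}{2}$)
$A{\left(h \right)} = 83$ ($A{\left(h \right)} = 65 + 18 = 83$)
$\frac{m}{Z} + \frac{o{\left(-146,-178 \right)}}{A{\left(-36 \right)}} = - \frac{29058}{-39961} + \frac{- \frac{43}{2} + \frac{1}{2} \left(-178\right) + \frac{\sqrt{22 - 178}}{2}}{83} = \left(-29058\right) \left(- \frac{1}{39961}\right) + \left(- \frac{43}{2} - 89 + \frac{\sqrt{-156}}{2}\right) \frac{1}{83} = \frac{29058}{39961} + \left(- \frac{43}{2} - 89 + \frac{2 i \sqrt{39}}{2}\right) \frac{1}{83} = \frac{29058}{39961} + \left(- \frac{43}{2} - 89 + i \sqrt{39}\right) \frac{1}{83} = \frac{29058}{39961} + \left(- \frac{221}{2} + i \sqrt{39}\right) \frac{1}{83} = \frac{29058}{39961} - \left(\frac{221}{166} - \frac{i \sqrt{39}}{83}\right) = - \frac{4007753}{6633526} + \frac{i \sqrt{39}}{83}$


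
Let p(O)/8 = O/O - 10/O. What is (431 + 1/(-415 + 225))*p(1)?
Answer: -2948004/95 ≈ -31032.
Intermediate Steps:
p(O) = 8 - 80/O (p(O) = 8*(O/O - 10/O) = 8*(1 - 10/O) = 8 - 80/O)
(431 + 1/(-415 + 225))*p(1) = (431 + 1/(-415 + 225))*(8 - 80/1) = (431 + 1/(-190))*(8 - 80*1) = (431 - 1/190)*(8 - 80) = (81889/190)*(-72) = -2948004/95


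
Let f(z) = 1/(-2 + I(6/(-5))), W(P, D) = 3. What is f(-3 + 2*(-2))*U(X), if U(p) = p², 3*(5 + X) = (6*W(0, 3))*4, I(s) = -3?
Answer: -361/5 ≈ -72.200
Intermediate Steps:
X = 19 (X = -5 + ((6*3)*4)/3 = -5 + (18*4)/3 = -5 + (⅓)*72 = -5 + 24 = 19)
f(z) = -⅕ (f(z) = 1/(-2 - 3) = 1/(-5) = -⅕)
f(-3 + 2*(-2))*U(X) = -⅕*19² = -⅕*361 = -361/5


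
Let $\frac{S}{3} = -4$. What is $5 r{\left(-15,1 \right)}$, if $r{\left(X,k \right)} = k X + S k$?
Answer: $-135$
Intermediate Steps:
$S = -12$ ($S = 3 \left(-4\right) = -12$)
$r{\left(X,k \right)} = - 12 k + X k$ ($r{\left(X,k \right)} = k X - 12 k = X k - 12 k = - 12 k + X k$)
$5 r{\left(-15,1 \right)} = 5 \cdot 1 \left(-12 - 15\right) = 5 \cdot 1 \left(-27\right) = 5 \left(-27\right) = -135$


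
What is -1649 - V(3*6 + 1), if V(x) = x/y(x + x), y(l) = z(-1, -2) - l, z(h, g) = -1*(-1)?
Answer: -60994/37 ≈ -1648.5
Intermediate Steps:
z(h, g) = 1
y(l) = 1 - l
V(x) = x/(1 - 2*x) (V(x) = x/(1 - (x + x)) = x/(1 - 2*x))
-1649 - V(3*6 + 1) = -1649 - (-1)*(3*6 + 1)/(-1 + 2*(3*6 + 1)) = -1649 - (-1)*(18 + 1)/(-1 + 2*(18 + 1)) = -1649 - (-1)*19/(-1 + 2*19) = -1649 - (-1)*19/(-1 + 38) = -1649 - (-1)*19/37 = -1649 - 1*(-19/37) = -1649 + 19/37 = -60994/37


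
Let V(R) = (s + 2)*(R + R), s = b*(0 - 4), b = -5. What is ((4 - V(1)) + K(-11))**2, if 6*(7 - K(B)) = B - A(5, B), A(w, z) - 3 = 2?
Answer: 8281/9 ≈ 920.11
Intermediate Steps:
A(w, z) = 5 (A(w, z) = 3 + 2 = 5)
K(B) = 47/6 - B/6 (K(B) = 7 - (B - 1*5)/6 = 7 - (B - 5)/6 = 7 - (-5 + B)/6 = 7 + (5/6 - B/6) = 47/6 - B/6)
s = 20 (s = -5*(0 - 4) = -5*(-4) = 20)
V(R) = 44*R (V(R) = (20 + 2)*(R + R) = 22*(2*R) = 44*R)
((4 - V(1)) + K(-11))**2 = ((4 - 44) + (47/6 - 1/6*(-11)))**2 = ((4 - 1*44) + (47/6 + 11/6))**2 = ((4 - 44) + 29/3)**2 = (-40 + 29/3)**2 = (-91/3)**2 = 8281/9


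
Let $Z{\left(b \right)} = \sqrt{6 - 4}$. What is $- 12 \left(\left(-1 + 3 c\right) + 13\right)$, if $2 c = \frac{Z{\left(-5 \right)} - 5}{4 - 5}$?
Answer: $-234 + 18 \sqrt{2} \approx -208.54$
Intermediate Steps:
$Z{\left(b \right)} = \sqrt{2}$
$c = \frac{5}{2} - \frac{\sqrt{2}}{2}$ ($c = \frac{\left(\sqrt{2} - 5\right) \frac{1}{4 - 5}}{2} = \frac{\left(-5 + \sqrt{2}\right) \frac{1}{-1}}{2} = \frac{\left(-5 + \sqrt{2}\right) \left(-1\right)}{2} = \frac{5 - \sqrt{2}}{2} = \frac{5}{2} - \frac{\sqrt{2}}{2} \approx 1.7929$)
$- 12 \left(\left(-1 + 3 c\right) + 13\right) = - 12 \left(\left(-1 + 3 \left(\frac{5}{2} - \frac{\sqrt{2}}{2}\right)\right) + 13\right) = - 12 \left(\left(-1 + \left(\frac{15}{2} - \frac{3 \sqrt{2}}{2}\right)\right) + 13\right) = - 12 \left(\left(\frac{13}{2} - \frac{3 \sqrt{2}}{2}\right) + 13\right) = - 12 \left(\frac{39}{2} - \frac{3 \sqrt{2}}{2}\right) = -234 + 18 \sqrt{2}$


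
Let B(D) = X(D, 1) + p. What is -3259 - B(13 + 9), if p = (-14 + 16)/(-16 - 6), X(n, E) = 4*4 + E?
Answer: -36035/11 ≈ -3275.9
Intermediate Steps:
X(n, E) = 16 + E
p = -1/11 (p = 2/(-22) = 2*(-1/22) = -1/11 ≈ -0.090909)
B(D) = 186/11 (B(D) = (16 + 1) - 1/11 = 17 - 1/11 = 186/11)
-3259 - B(13 + 9) = -3259 - 1*186/11 = -3259 - 186/11 = -36035/11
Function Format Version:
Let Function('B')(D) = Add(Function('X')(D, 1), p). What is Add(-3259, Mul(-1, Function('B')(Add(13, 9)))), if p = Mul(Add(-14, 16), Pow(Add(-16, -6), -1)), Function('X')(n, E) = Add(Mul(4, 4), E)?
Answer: Rational(-36035, 11) ≈ -3275.9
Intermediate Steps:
Function('X')(n, E) = Add(16, E)
p = Rational(-1, 11) (p = Mul(2, Pow(-22, -1)) = Mul(2, Rational(-1, 22)) = Rational(-1, 11) ≈ -0.090909)
Function('B')(D) = Rational(186, 11) (Function('B')(D) = Add(Add(16, 1), Rational(-1, 11)) = Add(17, Rational(-1, 11)) = Rational(186, 11))
Add(-3259, Mul(-1, Function('B')(Add(13, 9)))) = Add(-3259, Mul(-1, Rational(186, 11))) = Add(-3259, Rational(-186, 11)) = Rational(-36035, 11)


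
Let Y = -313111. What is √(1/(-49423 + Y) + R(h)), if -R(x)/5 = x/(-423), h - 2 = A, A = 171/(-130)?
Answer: 4*√55817537702849/332262411 ≈ 0.089942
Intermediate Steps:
A = -171/130 (A = 171*(-1/130) = -171/130 ≈ -1.3154)
h = 89/130 (h = 2 - 171/130 = 89/130 ≈ 0.68462)
R(x) = 5*x/423 (R(x) = -5*x/(-423) = -5*x*(-1)/423 = -(-5)*x/423 = 5*x/423)
√(1/(-49423 + Y) + R(h)) = √(1/(-49423 - 313111) + (5/423)*(89/130)) = √(1/(-362534) + 89/10998) = √(-1/362534 + 89/10998) = √(8063632/996787233) = 4*√55817537702849/332262411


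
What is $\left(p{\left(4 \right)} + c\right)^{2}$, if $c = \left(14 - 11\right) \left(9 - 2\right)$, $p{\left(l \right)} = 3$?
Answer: $576$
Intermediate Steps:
$c = 21$ ($c = 3 \cdot 7 = 21$)
$\left(p{\left(4 \right)} + c\right)^{2} = \left(3 + 21\right)^{2} = 24^{2} = 576$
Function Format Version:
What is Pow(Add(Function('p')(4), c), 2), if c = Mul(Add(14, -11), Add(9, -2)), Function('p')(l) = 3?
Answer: 576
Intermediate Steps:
c = 21 (c = Mul(3, 7) = 21)
Pow(Add(Function('p')(4), c), 2) = Pow(Add(3, 21), 2) = Pow(24, 2) = 576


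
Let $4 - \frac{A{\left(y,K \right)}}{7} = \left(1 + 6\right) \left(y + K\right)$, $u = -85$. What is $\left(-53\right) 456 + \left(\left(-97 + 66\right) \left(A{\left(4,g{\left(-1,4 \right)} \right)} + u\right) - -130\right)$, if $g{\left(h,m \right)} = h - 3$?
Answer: $-22271$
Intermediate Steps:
$g{\left(h,m \right)} = -3 + h$ ($g{\left(h,m \right)} = h - 3 = -3 + h$)
$A{\left(y,K \right)} = 28 - 49 K - 49 y$ ($A{\left(y,K \right)} = 28 - 7 \left(1 + 6\right) \left(y + K\right) = 28 - 7 \cdot 7 \left(K + y\right) = 28 - 7 \left(7 K + 7 y\right) = 28 - \left(49 K + 49 y\right) = 28 - 49 K - 49 y$)
$\left(-53\right) 456 + \left(\left(-97 + 66\right) \left(A{\left(4,g{\left(-1,4 \right)} \right)} + u\right) - -130\right) = \left(-53\right) 456 - \left(-130 - \left(-97 + 66\right) \left(\left(28 - 49 \left(-3 - 1\right) - 196\right) - 85\right)\right) = -24168 - \left(-130 + 31 \left(\left(28 - -196 - 196\right) - 85\right)\right) = -24168 - \left(-130 + 31 \left(\left(28 + 196 - 196\right) - 85\right)\right) = -24168 - \left(-130 + 31 \left(28 - 85\right)\right) = -24168 + \left(\left(-31\right) \left(-57\right) + 130\right) = -24168 + \left(1767 + 130\right) = -24168 + 1897 = -22271$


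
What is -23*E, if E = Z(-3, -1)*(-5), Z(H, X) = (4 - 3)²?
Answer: 115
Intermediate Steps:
Z(H, X) = 1 (Z(H, X) = 1² = 1)
E = -5 (E = 1*(-5) = -5)
-23*E = -23*(-5) = 115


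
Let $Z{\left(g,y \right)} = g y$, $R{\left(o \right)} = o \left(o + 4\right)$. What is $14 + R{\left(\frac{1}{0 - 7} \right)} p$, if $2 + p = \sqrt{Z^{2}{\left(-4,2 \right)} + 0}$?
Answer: $\frac{524}{49} \approx 10.694$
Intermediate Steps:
$R{\left(o \right)} = o \left(4 + o\right)$
$p = 6$ ($p = -2 + \sqrt{\left(\left(-4\right) 2\right)^{2} + 0} = -2 + \sqrt{\left(-8\right)^{2} + 0} = -2 + \sqrt{64 + 0} = -2 + \sqrt{64} = -2 + 8 = 6$)
$14 + R{\left(\frac{1}{0 - 7} \right)} p = 14 + \frac{4 + \frac{1}{0 - 7}}{0 - 7} \cdot 6 = 14 + \frac{4 + \frac{1}{-7}}{-7} \cdot 6 = 14 + - \frac{4 - \frac{1}{7}}{7} \cdot 6 = 14 + \left(- \frac{1}{7}\right) \frac{27}{7} \cdot 6 = 14 - \frac{162}{49} = \frac{524}{49}$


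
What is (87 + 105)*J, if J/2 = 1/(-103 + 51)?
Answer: -96/13 ≈ -7.3846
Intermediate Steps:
J = -1/26 (J = 2/(-103 + 51) = 2/(-52) = 2*(-1/52) = -1/26 ≈ -0.038462)
(87 + 105)*J = (87 + 105)*(-1/26) = 192*(-1/26) = -96/13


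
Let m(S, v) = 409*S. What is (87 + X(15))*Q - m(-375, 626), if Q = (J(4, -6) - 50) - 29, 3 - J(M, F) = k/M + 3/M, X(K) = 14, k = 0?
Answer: 582493/4 ≈ 1.4562e+5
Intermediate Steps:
J(M, F) = 3 - 3/M (J(M, F) = 3 - (0/M + 3/M) = 3 - (0 + 3/M) = 3 - 3/M)
Q = -307/4 (Q = ((3 - 3/4) - 50) - 29 = ((3 - 3*¼) - 50) - 29 = ((3 - ¾) - 50) - 29 = (9/4 - 50) - 29 = -191/4 - 29 = -307/4 ≈ -76.750)
(87 + X(15))*Q - m(-375, 626) = (87 + 14)*(-307/4) - 409*(-375) = 101*(-307/4) - 1*(-153375) = -31007/4 + 153375 = 582493/4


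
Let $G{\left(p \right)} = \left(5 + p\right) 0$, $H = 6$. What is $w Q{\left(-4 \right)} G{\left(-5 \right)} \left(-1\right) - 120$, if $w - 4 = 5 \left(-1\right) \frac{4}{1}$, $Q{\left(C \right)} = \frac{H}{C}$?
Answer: $-120$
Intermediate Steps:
$Q{\left(C \right)} = \frac{6}{C}$
$w = -16$ ($w = 4 + 5 \left(-1\right) \frac{4}{1} = 4 - 5 \cdot 4 \cdot 1 = 4 - 20 = -16$)
$G{\left(p \right)} = 0$
$w Q{\left(-4 \right)} G{\left(-5 \right)} \left(-1\right) - 120 = - 16 \frac{6}{-4} \cdot 0 \left(-1\right) - 120 = - 16 \cdot 6 \left(- \frac{1}{4}\right) 0 \left(-1\right) - 120 = - 16 \left(- \frac{3}{2}\right) 0 \left(-1\right) - 120 = - 16 \cdot 0 \left(-1\right) - 120 = \left(-16\right) 0 - 120 = 0 - 120 = -120$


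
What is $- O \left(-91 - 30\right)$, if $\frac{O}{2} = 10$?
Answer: $2420$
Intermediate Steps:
$O = 20$ ($O = 2 \cdot 10 = 20$)
$- O \left(-91 - 30\right) = - 20 \left(-91 - 30\right) = - 20 \left(-121\right) = \left(-1\right) \left(-2420\right) = 2420$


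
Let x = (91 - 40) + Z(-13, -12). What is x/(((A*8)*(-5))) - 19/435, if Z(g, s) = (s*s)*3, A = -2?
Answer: 41717/6960 ≈ 5.9938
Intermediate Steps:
Z(g, s) = 3*s**2 (Z(g, s) = s**2*3 = 3*s**2)
x = 483 (x = (91 - 40) + 3*(-12)**2 = 51 + 3*144 = 51 + 432 = 483)
x/(((A*8)*(-5))) - 19/435 = 483/((-2*8*(-5))) - 19/435 = 483/((-16*(-5))) - 19*1/435 = 483/80 - 19/435 = 41717/6960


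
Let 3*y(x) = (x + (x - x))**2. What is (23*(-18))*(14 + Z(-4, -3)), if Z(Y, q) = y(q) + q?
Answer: -5796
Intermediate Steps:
y(x) = x**2/3 (y(x) = (x + (x - x))**2/3 = (x + 0)**2/3 = x**2/3)
Z(Y, q) = q + q**2/3 (Z(Y, q) = q**2/3 + q = q + q**2/3)
(23*(-18))*(14 + Z(-4, -3)) = (23*(-18))*(14 + (1/3)*(-3)*(3 - 3)) = -414*(14 + (1/3)*(-3)*0) = -414*(14 + 0) = -414*14 = -5796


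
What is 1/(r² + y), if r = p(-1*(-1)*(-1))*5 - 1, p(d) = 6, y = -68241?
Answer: -1/67400 ≈ -1.4837e-5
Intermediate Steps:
r = 29 (r = 6*5 - 1 = 30 - 1 = 29)
1/(r² + y) = 1/(29² - 68241) = 1/(841 - 68241) = 1/(-67400) = -1/67400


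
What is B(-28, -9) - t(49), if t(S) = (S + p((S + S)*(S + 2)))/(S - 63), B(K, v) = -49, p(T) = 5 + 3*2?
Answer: -313/7 ≈ -44.714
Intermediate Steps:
p(T) = 11 (p(T) = 5 + 6 = 11)
t(S) = (11 + S)/(-63 + S) (t(S) = (S + 11)/(S - 63) = (11 + S)/(-63 + S))
B(-28, -9) - t(49) = -49 - (11 + 49)/(-63 + 49) = -49 - 60/(-14) = -49 - (-1)*60/14 = -49 - 1*(-30/7) = -49 + 30/7 = -313/7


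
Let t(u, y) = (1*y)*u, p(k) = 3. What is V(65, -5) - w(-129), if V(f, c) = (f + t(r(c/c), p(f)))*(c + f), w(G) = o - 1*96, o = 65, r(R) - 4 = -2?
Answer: 4291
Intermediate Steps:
r(R) = 2 (r(R) = 4 - 2 = 2)
t(u, y) = u*y (t(u, y) = y*u = u*y)
w(G) = -31 (w(G) = 65 - 1*96 = 65 - 96 = -31)
V(f, c) = (6 + f)*(c + f) (V(f, c) = (f + 2*3)*(c + f) = (f + 6)*(c + f) = (6 + f)*(c + f))
V(65, -5) - w(-129) = (65² + 6*(-5) + 6*65 - 5*65) - 1*(-31) = (4225 - 30 + 390 - 325) + 31 = 4260 + 31 = 4291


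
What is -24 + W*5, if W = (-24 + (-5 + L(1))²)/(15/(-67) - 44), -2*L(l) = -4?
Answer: -66087/2963 ≈ -22.304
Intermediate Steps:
L(l) = 2 (L(l) = -½*(-4) = 2)
W = 1005/2963 (W = (-24 + (-5 + 2)²)/(15/(-67) - 44) = (-24 + (-3)²)/(15*(-1/67) - 44) = (-24 + 9)/(-15/67 - 44) = -15/(-2963/67) = -15*(-67/2963) = 1005/2963 ≈ 0.33918)
-24 + W*5 = -24 + (1005/2963)*5 = -24 + 5025/2963 = -66087/2963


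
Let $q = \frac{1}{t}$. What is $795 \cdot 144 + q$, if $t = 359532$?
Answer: $\frac{41159223361}{359532} \approx 1.1448 \cdot 10^{5}$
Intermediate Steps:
$q = \frac{1}{359532} \approx 2.7814 \cdot 10^{-6}$
$795 \cdot 144 + q = 795 \cdot 144 + \frac{1}{359532} = 114480 + \frac{1}{359532} = \frac{41159223361}{359532}$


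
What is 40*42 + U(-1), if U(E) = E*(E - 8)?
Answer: 1689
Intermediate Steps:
U(E) = E*(-8 + E)
40*42 + U(-1) = 40*42 - (-8 - 1) = 1680 - 1*(-9) = 1680 + 9 = 1689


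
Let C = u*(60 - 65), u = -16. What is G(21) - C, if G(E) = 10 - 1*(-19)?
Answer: -51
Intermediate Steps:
G(E) = 29 (G(E) = 10 + 19 = 29)
C = 80 (C = -16*(60 - 65) = -16*(-5) = 80)
G(21) - C = 29 - 1*80 = 29 - 80 = -51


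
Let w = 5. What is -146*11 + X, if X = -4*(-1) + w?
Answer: -1597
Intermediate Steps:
X = 9 (X = -4*(-1) + 5 = 4 + 5 = 9)
-146*11 + X = -146*11 + 9 = -1606 + 9 = -1597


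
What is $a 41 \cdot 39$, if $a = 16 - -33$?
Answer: $78351$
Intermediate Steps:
$a = 49$ ($a = 16 + 33 = 49$)
$a 41 \cdot 39 = 49 \cdot 41 \cdot 39 = 2009 \cdot 39 = 78351$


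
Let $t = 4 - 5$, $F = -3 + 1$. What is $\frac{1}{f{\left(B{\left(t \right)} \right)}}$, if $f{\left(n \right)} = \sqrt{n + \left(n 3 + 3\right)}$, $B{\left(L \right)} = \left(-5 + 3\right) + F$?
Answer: $- \frac{i \sqrt{13}}{13} \approx - 0.27735 i$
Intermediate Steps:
$F = -2$
$t = -1$ ($t = 4 - 5 = -1$)
$B{\left(L \right)} = -4$ ($B{\left(L \right)} = \left(-5 + 3\right) - 2 = -2 - 2 = -4$)
$f{\left(n \right)} = \sqrt{3 + 4 n}$ ($f{\left(n \right)} = \sqrt{n + \left(3 n + 3\right)} = \sqrt{n + \left(3 + 3 n\right)} = \sqrt{3 + 4 n}$)
$\frac{1}{f{\left(B{\left(t \right)} \right)}} = \frac{1}{\sqrt{3 + 4 \left(-4\right)}} = \frac{1}{\sqrt{3 - 16}} = \frac{1}{\sqrt{-13}} = \frac{1}{i \sqrt{13}} = - \frac{i \sqrt{13}}{13}$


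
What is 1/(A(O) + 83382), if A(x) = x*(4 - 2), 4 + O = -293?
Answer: 1/82788 ≈ 1.2079e-5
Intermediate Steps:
O = -297 (O = -4 - 293 = -297)
A(x) = 2*x (A(x) = x*2 = 2*x)
1/(A(O) + 83382) = 1/(2*(-297) + 83382) = 1/(-594 + 83382) = 1/82788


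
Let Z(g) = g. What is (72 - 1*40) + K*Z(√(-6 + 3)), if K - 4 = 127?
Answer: 32 + 131*I*√3 ≈ 32.0 + 226.9*I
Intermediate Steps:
K = 131 (K = 4 + 127 = 131)
(72 - 1*40) + K*Z(√(-6 + 3)) = (72 - 1*40) + 131*√(-6 + 3) = (72 - 40) + 131*√(-3) = 32 + 131*(I*√3) = 32 + 131*I*√3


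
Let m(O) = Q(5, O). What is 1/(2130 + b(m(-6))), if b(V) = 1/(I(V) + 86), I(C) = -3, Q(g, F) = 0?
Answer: 83/176791 ≈ 0.00046948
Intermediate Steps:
m(O) = 0
b(V) = 1/83 (b(V) = 1/(-3 + 86) = 1/83)
1/(2130 + b(m(-6))) = 1/(2130 + 1/83) = 1/(176791/83) = 83/176791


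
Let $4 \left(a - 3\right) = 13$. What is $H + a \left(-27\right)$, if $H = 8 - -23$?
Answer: $- \frac{551}{4} \approx -137.75$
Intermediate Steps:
$a = \frac{25}{4}$ ($a = 3 + \frac{1}{4} \cdot 13 = 3 + \frac{13}{4} = \frac{25}{4} \approx 6.25$)
$H = 31$ ($H = 8 + 23 = 31$)
$H + a \left(-27\right) = 31 + \frac{25}{4} \left(-27\right) = 31 - \frac{675}{4} = - \frac{551}{4}$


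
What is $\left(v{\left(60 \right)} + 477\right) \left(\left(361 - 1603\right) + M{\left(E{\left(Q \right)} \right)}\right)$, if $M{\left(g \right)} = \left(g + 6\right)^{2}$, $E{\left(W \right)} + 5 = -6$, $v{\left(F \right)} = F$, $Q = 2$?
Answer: $-653529$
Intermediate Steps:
$E{\left(W \right)} = -11$ ($E{\left(W \right)} = -5 - 6 = -11$)
$M{\left(g \right)} = \left(6 + g\right)^{2}$
$\left(v{\left(60 \right)} + 477\right) \left(\left(361 - 1603\right) + M{\left(E{\left(Q \right)} \right)}\right) = \left(60 + 477\right) \left(\left(361 - 1603\right) + \left(6 - 11\right)^{2}\right) = 537 \left(-1242 + \left(-5\right)^{2}\right) = 537 \left(-1242 + 25\right) = 537 \left(-1217\right) = -653529$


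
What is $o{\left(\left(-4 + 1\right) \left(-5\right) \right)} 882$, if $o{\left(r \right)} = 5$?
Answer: $4410$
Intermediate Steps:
$o{\left(\left(-4 + 1\right) \left(-5\right) \right)} 882 = 5 \cdot 882 = 4410$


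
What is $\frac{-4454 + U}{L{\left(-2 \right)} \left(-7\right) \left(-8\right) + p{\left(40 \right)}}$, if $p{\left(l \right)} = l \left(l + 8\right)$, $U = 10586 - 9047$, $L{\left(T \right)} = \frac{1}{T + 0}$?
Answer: $- \frac{265}{172} \approx -1.5407$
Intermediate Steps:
$L{\left(T \right)} = \frac{1}{T}$
$U = 1539$
$p{\left(l \right)} = l \left(8 + l\right)$
$\frac{-4454 + U}{L{\left(-2 \right)} \left(-7\right) \left(-8\right) + p{\left(40 \right)}} = \frac{-4454 + 1539}{\frac{1}{-2} \left(-7\right) \left(-8\right) + 40 \left(8 + 40\right)} = - \frac{2915}{\left(- \frac{1}{2}\right) \left(-7\right) \left(-8\right) + 40 \cdot 48} = - \frac{2915}{\frac{7}{2} \left(-8\right) + 1920} = - \frac{2915}{-28 + 1920} = - \frac{2915}{1892} = \left(-2915\right) \frac{1}{1892} = - \frac{265}{172}$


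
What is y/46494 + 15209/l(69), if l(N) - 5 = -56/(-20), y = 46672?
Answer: 589576073/302211 ≈ 1950.9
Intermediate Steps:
l(N) = 39/5 (l(N) = 5 - 56/(-20) = 5 - 56*(-1/20) = 5 + 14/5 = 39/5)
y/46494 + 15209/l(69) = 46672/46494 + 15209/(39/5) = 46672*(1/46494) + 15209*(5/39) = 23336/23247 + 76045/39 = 589576073/302211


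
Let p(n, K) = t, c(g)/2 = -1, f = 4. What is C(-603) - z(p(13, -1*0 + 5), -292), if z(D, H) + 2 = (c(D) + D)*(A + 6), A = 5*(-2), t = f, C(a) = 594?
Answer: 604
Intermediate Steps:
t = 4
c(g) = -2 (c(g) = 2*(-1) = -2)
A = -10
p(n, K) = 4
z(D, H) = 6 - 4*D (z(D, H) = -2 + (-2 + D)*(-10 + 6) = -2 + (-2 + D)*(-4) = -2 + (8 - 4*D) = 6 - 4*D)
C(-603) - z(p(13, -1*0 + 5), -292) = 594 - (6 - 4*4) = 594 - (6 - 16) = 594 - 1*(-10) = 594 + 10 = 604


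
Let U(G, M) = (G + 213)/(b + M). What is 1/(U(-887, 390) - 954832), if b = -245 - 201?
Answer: -28/26734959 ≈ -1.0473e-6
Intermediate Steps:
b = -446
U(G, M) = (213 + G)/(-446 + M) (U(G, M) = (G + 213)/(-446 + M) = (213 + G)/(-446 + M))
1/(U(-887, 390) - 954832) = 1/((213 - 887)/(-446 + 390) - 954832) = 1/(-674/(-56) - 954832) = 1/(-1/56*(-674) - 954832) = 1/(337/28 - 954832) = 1/(-26734959/28) = -28/26734959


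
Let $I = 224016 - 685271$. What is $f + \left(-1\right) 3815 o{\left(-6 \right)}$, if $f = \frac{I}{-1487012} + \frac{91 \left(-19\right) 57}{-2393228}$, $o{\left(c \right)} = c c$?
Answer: $- \frac{61094834617195933}{444844844342} \approx -1.3734 \cdot 10^{5}$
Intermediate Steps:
$o{\left(c \right)} = c^{2}$
$I = -461255$
$f = \frac{156304734347}{444844844342}$ ($f = - \frac{461255}{-1487012} + \frac{91 \left(-19\right) 57}{-2393228} = \left(-461255\right) \left(- \frac{1}{1487012}\right) + \left(-1729\right) 57 \left(- \frac{1}{2393228}\right) = \frac{461255}{1487012} - - \frac{98553}{2393228} = \frac{461255}{1487012} + \frac{98553}{2393228} = \frac{156304734347}{444844844342} \approx 0.35137$)
$f + \left(-1\right) 3815 o{\left(-6 \right)} = \frac{156304734347}{444844844342} + \left(-1\right) 3815 \left(-6\right)^{2} = \frac{156304734347}{444844844342} - 137340 = - \frac{61094834617195933}{444844844342}$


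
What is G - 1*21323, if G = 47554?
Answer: 26231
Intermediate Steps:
G - 1*21323 = 47554 - 1*21323 = 47554 - 21323 = 26231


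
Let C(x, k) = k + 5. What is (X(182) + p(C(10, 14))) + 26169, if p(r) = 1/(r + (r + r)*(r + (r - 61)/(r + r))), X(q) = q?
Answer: 18419350/699 ≈ 26351.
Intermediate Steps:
C(x, k) = 5 + k
p(r) = 1/(r + 2*r*(r + (-61 + r)/(2*r))) (p(r) = 1/(r + (2*r)*(r + (-61 + r)/((2*r)))) = 1/(r + (2*r)*(r + (-61 + r)*(1/(2*r)))) = 1/(r + (2*r)*(r + (-61 + r)/(2*r))) = 1/(r + 2*r*(r + (-61 + r)/(2*r))))
(X(182) + p(C(10, 14))) + 26169 = (182 + 1/(-61 + 2*(5 + 14) + 2*(5 + 14)²)) + 26169 = (182 + 1/(-61 + 2*19 + 2*19²)) + 26169 = (182 + 1/(-61 + 38 + 2*361)) + 26169 = (182 + 1/(-61 + 38 + 722)) + 26169 = (182 + 1/699) + 26169 = 127219/699 + 26169 = 18419350/699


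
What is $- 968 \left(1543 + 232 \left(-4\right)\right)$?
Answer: $-595320$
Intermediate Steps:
$- 968 \left(1543 + 232 \left(-4\right)\right) = - 968 \left(1543 - 928\right) = \left(-968\right) 615 = -595320$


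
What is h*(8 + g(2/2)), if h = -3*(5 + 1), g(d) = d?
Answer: -162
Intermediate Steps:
h = -18 (h = -3*6 = -18)
h*(8 + g(2/2)) = -18*(8 + 2/2) = -18*(8 + 2*(½)) = -18*(8 + 1) = -18*9 = -162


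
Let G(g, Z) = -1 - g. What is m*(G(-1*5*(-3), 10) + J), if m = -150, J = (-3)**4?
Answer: -9750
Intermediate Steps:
J = 81
m*(G(-1*5*(-3), 10) + J) = -150*((-1 - (-1*5)*(-3)) + 81) = -150*((-1 - (-5)*(-3)) + 81) = -150*((-1 - 1*15) + 81) = -150*((-1 - 15) + 81) = -150*(-16 + 81) = -150*65 = -9750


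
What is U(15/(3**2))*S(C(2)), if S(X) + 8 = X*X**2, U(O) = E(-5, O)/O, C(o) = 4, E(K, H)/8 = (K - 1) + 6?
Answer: 0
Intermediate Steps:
E(K, H) = 40 + 8*K (E(K, H) = 8*((K - 1) + 6) = 8*((-1 + K) + 6) = 8*(5 + K) = 40 + 8*K)
U(O) = 0 (U(O) = (40 + 8*(-5))/O = (40 - 40)/O = 0/O = 0)
S(X) = -8 + X**3 (S(X) = -8 + X*X**2 = -8 + X**3)
U(15/(3**2))*S(C(2)) = 0*(-8 + 4**3) = 0*(-8 + 64) = 0*56 = 0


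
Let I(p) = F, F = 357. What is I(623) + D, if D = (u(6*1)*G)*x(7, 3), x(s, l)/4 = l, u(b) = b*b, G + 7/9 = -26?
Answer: -11211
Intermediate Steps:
G = -241/9 (G = -7/9 - 26 = -241/9 ≈ -26.778)
I(p) = 357
u(b) = b**2
x(s, l) = 4*l
D = -11568 (D = ((6*1)**2*(-241/9))*(4*3) = (6**2*(-241/9))*12 = (36*(-241/9))*12 = -964*12 = -11568)
I(623) + D = 357 - 11568 = -11211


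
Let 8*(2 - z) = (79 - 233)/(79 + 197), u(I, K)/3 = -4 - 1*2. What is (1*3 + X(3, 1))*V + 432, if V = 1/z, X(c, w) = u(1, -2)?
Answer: 194112/457 ≈ 424.75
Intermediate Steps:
u(I, K) = -18 (u(I, K) = 3*(-4 - 1*2) = 3*(-4 - 2) = 3*(-6) = -18)
X(c, w) = -18
z = 2285/1104 (z = 2 - (79 - 233)/(8*(79 + 197)) = 2 - (-77)/(4*276) = 2 - ⅛*(-77/138) = 2 + 77/1104 = 2285/1104 ≈ 2.0697)
V = 1104/2285 (V = 1/(2285/1104) = 1104/2285 ≈ 0.48315)
(1*3 + X(3, 1))*V + 432 = (1*3 - 18)*(1104/2285) + 432 = (3 - 18)*(1104/2285) + 432 = -15*1104/2285 + 432 = -3312/457 + 432 = 194112/457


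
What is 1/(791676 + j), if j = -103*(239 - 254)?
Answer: 1/793221 ≈ 1.2607e-6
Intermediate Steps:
j = 1545 (j = -103*(-15) = 1545)
1/(791676 + j) = 1/(791676 + 1545) = 1/793221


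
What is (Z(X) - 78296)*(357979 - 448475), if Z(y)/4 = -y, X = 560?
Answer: 7288185856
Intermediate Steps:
Z(y) = -4*y (Z(y) = 4*(-y) = -4*y)
(Z(X) - 78296)*(357979 - 448475) = (-4*560 - 78296)*(357979 - 448475) = (-2240 - 78296)*(-90496) = -80536*(-90496) = 7288185856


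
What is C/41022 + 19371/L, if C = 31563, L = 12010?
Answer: 32603022/13685395 ≈ 2.3823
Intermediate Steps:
C/41022 + 19371/L = 31563/41022 + 19371/12010 = 31563*(1/41022) + 19371*(1/12010) = 3507/4558 + 19371/12010 = 32603022/13685395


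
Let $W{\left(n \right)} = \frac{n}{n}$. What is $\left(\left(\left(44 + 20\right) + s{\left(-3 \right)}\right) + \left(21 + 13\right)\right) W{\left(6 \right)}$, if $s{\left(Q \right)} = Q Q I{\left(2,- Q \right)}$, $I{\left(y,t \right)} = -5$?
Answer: $53$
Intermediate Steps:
$W{\left(n \right)} = 1$
$s{\left(Q \right)} = - 5 Q^{2}$ ($s{\left(Q \right)} = Q Q \left(-5\right) = Q^{2} \left(-5\right) = - 5 Q^{2}$)
$\left(\left(\left(44 + 20\right) + s{\left(-3 \right)}\right) + \left(21 + 13\right)\right) W{\left(6 \right)} = \left(\left(\left(44 + 20\right) - 5 \left(-3\right)^{2}\right) + \left(21 + 13\right)\right) 1 = \left(\left(64 - 45\right) + 34\right) 1 = \left(19 + 34\right) 1 = 53 \cdot 1 = 53$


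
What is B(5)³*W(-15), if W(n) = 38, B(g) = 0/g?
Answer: 0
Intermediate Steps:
B(g) = 0
B(5)³*W(-15) = 0³*38 = 0*38 = 0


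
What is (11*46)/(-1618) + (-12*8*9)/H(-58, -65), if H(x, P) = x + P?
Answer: 222619/33169 ≈ 6.7117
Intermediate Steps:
H(x, P) = P + x
(11*46)/(-1618) + (-12*8*9)/H(-58, -65) = (11*46)/(-1618) + (-12*8*9)/(-65 - 58) = 506*(-1/1618) - 96*9/(-123) = -253/809 - 864*(-1/123) = -253/809 + 288/41 = 222619/33169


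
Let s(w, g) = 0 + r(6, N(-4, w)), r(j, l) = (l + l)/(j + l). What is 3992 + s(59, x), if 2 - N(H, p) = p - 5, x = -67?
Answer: 91868/23 ≈ 3994.3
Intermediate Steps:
N(H, p) = 7 - p (N(H, p) = 2 - (p - 5) = 2 - (-5 + p) = 2 + (5 - p) = 7 - p)
r(j, l) = 2*l/(j + l) (r(j, l) = (2*l)/(j + l) = 2*l/(j + l))
s(w, g) = 2*(7 - w)/(13 - w) (s(w, g) = 0 + 2*(7 - w)/(6 + (7 - w)) = 0 + 2*(7 - w)/(13 - w) = 2*(7 - w)/(13 - w))
3992 + s(59, x) = 3992 + 2*(-7 + 59)/(-13 + 59) = 3992 + 2*52/46 = 3992 + 2*(1/46)*52 = 3992 + 52/23 = 91868/23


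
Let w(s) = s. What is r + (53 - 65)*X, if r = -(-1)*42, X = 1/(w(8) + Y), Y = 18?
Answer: 540/13 ≈ 41.538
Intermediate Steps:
X = 1/26 (X = 1/(8 + 18) = 1/26 ≈ 0.038462)
r = 42 (r = -1*(-42) = 42)
r + (53 - 65)*X = 42 + (53 - 65)*(1/26) = 42 - 12*1/26 = 42 - 6/13 = 540/13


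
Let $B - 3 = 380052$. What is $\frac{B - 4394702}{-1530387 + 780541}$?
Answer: $\frac{4014647}{749846} \approx 5.354$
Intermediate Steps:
$B = 380055$ ($B = 3 + 380052 = 380055$)
$\frac{B - 4394702}{-1530387 + 780541} = \frac{380055 - 4394702}{-1530387 + 780541} = - \frac{4014647}{-749846} = \left(-4014647\right) \left(- \frac{1}{749846}\right) = \frac{4014647}{749846}$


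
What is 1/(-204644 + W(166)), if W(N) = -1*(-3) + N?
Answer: -1/204475 ≈ -4.8906e-6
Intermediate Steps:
W(N) = 3 + N
1/(-204644 + W(166)) = 1/(-204644 + (3 + 166)) = 1/(-204644 + 169) = 1/(-204475) = -1/204475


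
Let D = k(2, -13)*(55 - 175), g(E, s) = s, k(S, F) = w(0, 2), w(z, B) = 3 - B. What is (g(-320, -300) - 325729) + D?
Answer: -326149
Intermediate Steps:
k(S, F) = 1 (k(S, F) = 3 - 1*2 = 3 - 2 = 1)
D = -120 (D = 1*(55 - 175) = 1*(-120) = -120)
(g(-320, -300) - 325729) + D = (-300 - 325729) - 120 = -326029 - 120 = -326149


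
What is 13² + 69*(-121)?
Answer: -8180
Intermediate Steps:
13² + 69*(-121) = 169 - 8349 = -8180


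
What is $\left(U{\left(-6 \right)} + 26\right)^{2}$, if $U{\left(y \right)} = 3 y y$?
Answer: $17956$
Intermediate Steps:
$U{\left(y \right)} = 3 y^{2}$
$\left(U{\left(-6 \right)} + 26\right)^{2} = \left(3 \left(-6\right)^{2} + 26\right)^{2} = \left(3 \cdot 36 + 26\right)^{2} = \left(108 + 26\right)^{2} = 134^{2} = 17956$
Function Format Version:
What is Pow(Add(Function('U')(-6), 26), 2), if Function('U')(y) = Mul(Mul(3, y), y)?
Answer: 17956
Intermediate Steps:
Function('U')(y) = Mul(3, Pow(y, 2))
Pow(Add(Function('U')(-6), 26), 2) = Pow(Add(Mul(3, Pow(-6, 2)), 26), 2) = Pow(Add(Mul(3, 36), 26), 2) = Pow(Add(108, 26), 2) = Pow(134, 2) = 17956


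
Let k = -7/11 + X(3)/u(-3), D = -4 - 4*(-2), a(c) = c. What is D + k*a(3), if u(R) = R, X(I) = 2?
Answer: 1/11 ≈ 0.090909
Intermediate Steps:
D = 4 (D = -4 + 8 = 4)
k = -43/33 (k = -7/11 + 2/(-3) = -7*1/11 + 2*(-⅓) = -7/11 - ⅔ = -43/33 ≈ -1.3030)
D + k*a(3) = 4 - 43/33*3 = 4 - 43/11 = 1/11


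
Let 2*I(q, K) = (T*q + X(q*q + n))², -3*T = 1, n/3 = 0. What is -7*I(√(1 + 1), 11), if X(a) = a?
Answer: -133/9 + 14*√2/3 ≈ -8.1781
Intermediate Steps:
n = 0 (n = 3*0 = 0)
T = -⅓ (T = -⅓*1 = -⅓ ≈ -0.33333)
I(q, K) = (q² - q/3)²/2 (I(q, K) = (-q/3 + (q*q + 0))²/2 = (-q/3 + (q² + 0))²/2 = (-q/3 + q²)²/2 = (q² - q/3)²/2)
-7*I(√(1 + 1), 11) = -7*(√(1 + 1))²*(-1 + 3*√(1 + 1))²/18 = -7*(√2)²*(-1 + 3*√2)²/18 = -7*2*(-1 + 3*√2)²/18 = -7*(-1 + 3*√2)²/9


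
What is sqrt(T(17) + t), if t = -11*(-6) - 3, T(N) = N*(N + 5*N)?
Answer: sqrt(1797) ≈ 42.391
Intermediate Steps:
T(N) = 6*N**2 (T(N) = N*(6*N) = 6*N**2)
t = 63 (t = 66 - 3 = 63)
sqrt(T(17) + t) = sqrt(6*17**2 + 63) = sqrt(6*289 + 63) = sqrt(1734 + 63) = sqrt(1797)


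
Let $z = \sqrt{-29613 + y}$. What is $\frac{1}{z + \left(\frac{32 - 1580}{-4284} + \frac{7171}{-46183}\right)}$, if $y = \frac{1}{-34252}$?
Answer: $\frac{213187098010106080}{30635654963879389605533} - \frac{60407129667458 i \sqrt{8685489236551}}{30635654963879389605533} \approx 6.9588 \cdot 10^{-6} - 0.0058111 i$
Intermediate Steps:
$y = - \frac{1}{34252} \approx -2.9195 \cdot 10^{-5}$
$z = \frac{i \sqrt{8685489236551}}{17126}$ ($z = \sqrt{-29613 - \frac{1}{34252}} = \sqrt{- \frac{1014304477}{34252}} = \frac{i \sqrt{8685489236551}}{17126} \approx 172.08 i$)
$\frac{1}{z + \left(\frac{32 - 1580}{-4284} + \frac{7171}{-46183}\right)} = \frac{1}{\frac{i \sqrt{8685489236551}}{17126} + \left(\frac{32 - 1580}{-4284} + \frac{7171}{-46183}\right)} = \frac{1}{\frac{i \sqrt{8685489236551}}{17126} + \left(\left(32 - 1580\right) \left(- \frac{1}{4284}\right) + 7171 \left(- \frac{1}{46183}\right)\right)} = \frac{1}{\frac{i \sqrt{8685489236551}}{17126} - - \frac{1132520}{5495777}} = \frac{1}{\frac{i \sqrt{8685489236551}}{17126} + \left(\frac{43}{119} - \frac{7171}{46183}\right)} = \frac{1}{\frac{i \sqrt{8685489236551}}{17126} + \frac{1132520}{5495777}} = \frac{1}{\frac{1132520}{5495777} + \frac{i \sqrt{8685489236551}}{17126}}$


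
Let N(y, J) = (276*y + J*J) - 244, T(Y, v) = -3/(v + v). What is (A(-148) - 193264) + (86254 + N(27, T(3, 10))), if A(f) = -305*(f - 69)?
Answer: -13446791/400 ≈ -33617.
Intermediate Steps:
T(Y, v) = -3/(2*v) (T(Y, v) = -3*1/(2*v) = -3/(2*v))
N(y, J) = -244 + J² + 276*y (N(y, J) = (276*y + J²) - 244 = (J² + 276*y) - 244 = -244 + J² + 276*y)
A(f) = 21045 - 305*f (A(f) = -305*(-69 + f) = 21045 - 305*f)
(A(-148) - 193264) + (86254 + N(27, T(3, 10))) = ((21045 - 305*(-148)) - 193264) + (86254 + (-244 + (-3/2/10)² + 276*27)) = ((21045 + 45140) - 193264) + (86254 + (-244 + (-3/2*⅒)² + 7452)) = (66185 - 193264) + (86254 + (-244 + (-3/20)² + 7452)) = -127079 + (86254 + (-244 + 9/400 + 7452)) = -127079 + (86254 + 2883209/400) = -127079 + 37384809/400 = -13446791/400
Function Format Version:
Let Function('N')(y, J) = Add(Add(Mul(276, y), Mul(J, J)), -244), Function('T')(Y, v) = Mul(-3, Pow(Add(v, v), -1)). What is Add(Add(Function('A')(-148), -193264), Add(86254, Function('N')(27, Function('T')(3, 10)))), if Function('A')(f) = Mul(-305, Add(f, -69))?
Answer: Rational(-13446791, 400) ≈ -33617.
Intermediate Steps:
Function('T')(Y, v) = Mul(Rational(-3, 2), Pow(v, -1)) (Function('T')(Y, v) = Mul(-3, Pow(Mul(2, v), -1)) = Mul(-3, Mul(Rational(1, 2), Pow(v, -1))) = Mul(Rational(-3, 2), Pow(v, -1)))
Function('N')(y, J) = Add(-244, Pow(J, 2), Mul(276, y)) (Function('N')(y, J) = Add(Add(Mul(276, y), Pow(J, 2)), -244) = Add(Add(Pow(J, 2), Mul(276, y)), -244) = Add(-244, Pow(J, 2), Mul(276, y)))
Function('A')(f) = Add(21045, Mul(-305, f)) (Function('A')(f) = Mul(-305, Add(-69, f)) = Add(21045, Mul(-305, f)))
Add(Add(Function('A')(-148), -193264), Add(86254, Function('N')(27, Function('T')(3, 10)))) = Add(Add(Add(21045, Mul(-305, -148)), -193264), Add(86254, Add(-244, Pow(Mul(Rational(-3, 2), Pow(10, -1)), 2), Mul(276, 27)))) = Add(Add(Add(21045, 45140), -193264), Add(86254, Add(-244, Pow(Mul(Rational(-3, 2), Rational(1, 10)), 2), 7452))) = Add(Add(66185, -193264), Add(86254, Add(-244, Pow(Rational(-3, 20), 2), 7452))) = Add(-127079, Add(86254, Add(-244, Rational(9, 400), 7452))) = Add(-127079, Add(86254, Rational(2883209, 400))) = Add(-127079, Rational(37384809, 400)) = Rational(-13446791, 400)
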